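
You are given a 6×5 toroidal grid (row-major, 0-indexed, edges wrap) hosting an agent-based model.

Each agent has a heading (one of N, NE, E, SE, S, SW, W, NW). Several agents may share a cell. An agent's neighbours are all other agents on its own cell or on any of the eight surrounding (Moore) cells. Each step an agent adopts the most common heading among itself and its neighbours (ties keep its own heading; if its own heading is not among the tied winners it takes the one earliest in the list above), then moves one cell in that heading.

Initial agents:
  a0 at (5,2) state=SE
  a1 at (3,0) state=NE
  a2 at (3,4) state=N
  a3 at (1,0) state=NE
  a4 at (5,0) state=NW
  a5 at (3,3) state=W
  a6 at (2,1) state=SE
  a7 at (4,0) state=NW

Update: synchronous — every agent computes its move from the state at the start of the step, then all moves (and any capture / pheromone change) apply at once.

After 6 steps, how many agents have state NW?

2

t=1: a0@(0,3):SE a1@(2,1):NE a2@(2,4):N a3@(0,1):NE a4@(4,4):NW a5@(3,2):W a6@(1,2):NE a7@(3,4):NW
t=2: a0@(1,4):SE a1@(1,2):NE a2@(1,4):N a3@(5,2):NE a4@(3,3):NW a5@(3,1):W a6@(0,3):NE a7@(2,3):NW
t=3: a0@(2,0):SE a1@(0,3):NE a2@(0,4):N a3@(4,3):NE a4@(2,2):NW a5@(3,0):W a6@(5,4):NE a7@(1,2):NW
t=4: a0@(3,1):SE a1@(5,4):NE a2@(5,0):NE a3@(3,4):NE a4@(1,1):NW a5@(3,4):W a6@(4,0):NE a7@(0,1):NW
t=5: a0@(4,2):SE a1@(4,0):NE a2@(4,1):NE a3@(2,0):NE a4@(0,0):NW a5@(2,0):NE a6@(3,1):NE a7@(5,0):NW
t=6: a0@(3,3):NE a1@(3,1):NE a2@(3,2):NE a3@(1,1):NE a4@(5,4):NW a5@(1,1):NE a6@(2,2):NE a7@(4,4):NW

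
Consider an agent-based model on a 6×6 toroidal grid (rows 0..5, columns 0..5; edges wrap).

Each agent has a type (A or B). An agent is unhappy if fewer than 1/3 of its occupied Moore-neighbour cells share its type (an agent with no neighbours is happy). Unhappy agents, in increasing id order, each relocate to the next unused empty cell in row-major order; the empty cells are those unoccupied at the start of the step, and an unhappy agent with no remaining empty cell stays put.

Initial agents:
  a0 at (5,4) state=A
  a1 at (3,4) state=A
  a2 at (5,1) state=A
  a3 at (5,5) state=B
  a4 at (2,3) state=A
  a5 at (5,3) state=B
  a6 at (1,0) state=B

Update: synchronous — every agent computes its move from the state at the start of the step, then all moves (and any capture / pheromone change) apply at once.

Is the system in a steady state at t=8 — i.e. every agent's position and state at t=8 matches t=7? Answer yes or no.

t=1: a0@(0,0):A a1@(3,4):A a2@(5,1):A a3@(0,1):B a4@(2,3):A a5@(0,2):B a6@(1,0):B
t=2: (unchanged — steady state)

yes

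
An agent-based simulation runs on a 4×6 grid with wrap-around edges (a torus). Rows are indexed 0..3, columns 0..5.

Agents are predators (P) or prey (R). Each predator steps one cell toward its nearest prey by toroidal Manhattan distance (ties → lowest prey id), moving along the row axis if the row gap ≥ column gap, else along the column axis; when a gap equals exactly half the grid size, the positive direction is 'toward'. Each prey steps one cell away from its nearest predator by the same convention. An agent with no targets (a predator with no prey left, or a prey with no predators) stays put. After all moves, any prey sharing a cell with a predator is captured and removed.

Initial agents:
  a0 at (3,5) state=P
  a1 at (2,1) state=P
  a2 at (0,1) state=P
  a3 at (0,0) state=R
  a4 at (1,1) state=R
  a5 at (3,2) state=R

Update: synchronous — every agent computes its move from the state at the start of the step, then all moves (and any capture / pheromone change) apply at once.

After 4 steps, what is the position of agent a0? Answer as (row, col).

t=1: a0@(0,5):P a1@(1,1):P a2@(0,0):P a4@(0,1):R a5@(0,2):R
t=2: a0@(0,0):P a1@(0,1):P a2@(0,1):P a4@(3,1):R a5@(3,2):R
t=3: a0@(3,0):P a1@(3,1):P a2@(3,1):P a4@(2,1):R a5@(2,2):R
t=4: a0@(2,0):P a1@(2,1):P a2@(2,1):P a4@(1,1):R a5@(1,2):R

(2, 0)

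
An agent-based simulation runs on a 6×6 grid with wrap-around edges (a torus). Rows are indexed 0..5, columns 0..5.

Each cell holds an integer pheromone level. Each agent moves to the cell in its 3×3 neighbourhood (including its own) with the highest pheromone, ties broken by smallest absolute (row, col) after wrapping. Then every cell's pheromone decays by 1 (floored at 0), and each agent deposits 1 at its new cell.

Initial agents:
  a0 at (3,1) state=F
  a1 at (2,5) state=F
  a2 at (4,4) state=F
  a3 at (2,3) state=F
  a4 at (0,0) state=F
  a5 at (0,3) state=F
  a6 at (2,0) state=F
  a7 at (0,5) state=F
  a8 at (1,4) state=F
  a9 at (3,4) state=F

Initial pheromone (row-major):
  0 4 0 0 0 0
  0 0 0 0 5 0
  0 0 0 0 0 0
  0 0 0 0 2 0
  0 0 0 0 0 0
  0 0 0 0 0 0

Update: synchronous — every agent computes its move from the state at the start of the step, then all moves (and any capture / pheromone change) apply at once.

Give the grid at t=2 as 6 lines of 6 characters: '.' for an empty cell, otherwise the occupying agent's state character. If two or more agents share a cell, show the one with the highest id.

.F....
F...F.
......
....F.
......
......

t=1: a0@(2,0) a1@(1,4) a2@(3,4) a3@(1,4) a4@(0,1) a5@(1,4) a6@(1,0) a7@(1,4) a8@(1,4) a9@(3,4) | pheromone: 0 4 0 0 0 0 / 1 0 0 0 9 0 / 1 0 0 0 0 0 / 0 0 0 0 3 0 / 0 0 0 0 0 0 / 0 0 0 0 0 0
t=2: a0@(1,0) a1@(1,4) a2@(3,4) a3@(1,4) a4@(0,1) a5@(1,4) a6@(0,1) a7@(1,4) a8@(1,4) a9@(3,4) | pheromone: 0 5 0 0 0 0 / 1 0 0 0 13 0 / 0 0 0 0 0 0 / 0 0 0 0 4 0 / 0 0 0 0 0 0 / 0 0 0 0 0 0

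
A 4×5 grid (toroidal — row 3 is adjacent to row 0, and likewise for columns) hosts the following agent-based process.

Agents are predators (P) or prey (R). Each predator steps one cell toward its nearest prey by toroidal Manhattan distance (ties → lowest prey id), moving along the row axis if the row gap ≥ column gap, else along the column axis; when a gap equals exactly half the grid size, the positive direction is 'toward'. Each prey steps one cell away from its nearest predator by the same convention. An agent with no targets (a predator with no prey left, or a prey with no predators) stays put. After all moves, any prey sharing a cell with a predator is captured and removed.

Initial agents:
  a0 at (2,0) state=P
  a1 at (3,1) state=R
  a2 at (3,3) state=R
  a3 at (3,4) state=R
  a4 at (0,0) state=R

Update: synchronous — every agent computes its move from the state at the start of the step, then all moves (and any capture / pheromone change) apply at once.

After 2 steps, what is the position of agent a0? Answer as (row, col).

(0, 0)

t=1: a0@(3,0):P a1@(0,1):R a2@(3,2):R a3@(0,4):R
t=2: a0@(0,0):P a1@(1,1):R a2@(3,3):R a3@(1,4):R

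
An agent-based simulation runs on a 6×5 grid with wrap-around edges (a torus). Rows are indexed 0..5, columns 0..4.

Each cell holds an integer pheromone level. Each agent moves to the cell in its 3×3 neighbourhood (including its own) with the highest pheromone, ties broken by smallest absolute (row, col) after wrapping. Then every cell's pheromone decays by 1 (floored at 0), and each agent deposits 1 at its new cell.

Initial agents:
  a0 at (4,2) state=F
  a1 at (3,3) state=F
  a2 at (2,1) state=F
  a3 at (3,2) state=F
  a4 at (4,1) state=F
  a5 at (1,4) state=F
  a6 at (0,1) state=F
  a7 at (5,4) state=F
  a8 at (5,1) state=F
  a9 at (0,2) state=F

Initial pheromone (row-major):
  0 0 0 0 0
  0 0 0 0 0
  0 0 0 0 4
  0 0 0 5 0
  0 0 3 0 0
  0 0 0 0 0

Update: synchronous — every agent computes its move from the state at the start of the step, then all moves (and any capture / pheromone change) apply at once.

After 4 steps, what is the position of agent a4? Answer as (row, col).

t=1: a0@(3,3) a1@(3,3) a2@(1,0) a3@(3,3) a4@(4,2) a5@(2,4) a6@(0,0) a7@(0,0) a8@(4,2) a9@(0,1) | pheromone: 2 1 0 0 0 / 1 0 0 0 0 / 0 0 0 0 4 / 0 0 0 7 0 / 0 0 4 0 0 / 0 0 0 0 0
t=2: a0@(3,3) a1@(3,3) a2@(2,4) a3@(3,3) a4@(3,3) a5@(3,3) a6@(0,0) a7@(0,0) a8@(3,3) a9@(0,0) | pheromone: 4 0 0 0 0 / 0 0 0 0 0 / 0 0 0 0 4 / 0 0 0 12 0 / 0 0 3 0 0 / 0 0 0 0 0
t=3: a0@(3,3) a1@(3,3) a2@(3,3) a3@(3,3) a4@(3,3) a5@(3,3) a6@(0,0) a7@(0,0) a8@(3,3) a9@(0,0) | pheromone: 6 0 0 0 0 / 0 0 0 0 0 / 0 0 0 0 3 / 0 0 0 18 0 / 0 0 2 0 0 / 0 0 0 0 0
t=4: a0@(3,3) a1@(3,3) a2@(3,3) a3@(3,3) a4@(3,3) a5@(3,3) a6@(0,0) a7@(0,0) a8@(3,3) a9@(0,0) | pheromone: 8 0 0 0 0 / 0 0 0 0 0 / 0 0 0 0 2 / 0 0 0 24 0 / 0 0 1 0 0 / 0 0 0 0 0

(3, 3)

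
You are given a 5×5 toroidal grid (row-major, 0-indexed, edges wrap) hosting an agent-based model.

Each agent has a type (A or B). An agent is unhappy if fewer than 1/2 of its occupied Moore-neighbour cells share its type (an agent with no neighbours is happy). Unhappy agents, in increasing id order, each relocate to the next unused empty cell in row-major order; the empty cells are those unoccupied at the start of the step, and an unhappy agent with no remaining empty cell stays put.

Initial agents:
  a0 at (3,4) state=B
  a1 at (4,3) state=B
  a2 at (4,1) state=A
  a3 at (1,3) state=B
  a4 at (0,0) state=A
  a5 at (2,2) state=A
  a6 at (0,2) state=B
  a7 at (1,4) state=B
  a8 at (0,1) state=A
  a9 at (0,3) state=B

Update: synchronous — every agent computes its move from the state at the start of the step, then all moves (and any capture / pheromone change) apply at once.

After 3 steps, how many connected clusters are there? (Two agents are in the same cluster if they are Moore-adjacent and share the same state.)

2

t=1: a0@(3,4):B a1@(4,3):B a2@(4,1):A a3@(1,3):B a4@(0,0):A a5@(0,4):A a6@(0,2):B a7@(1,4):B a8@(0,1):A a9@(0,3):B
t=2: a0@(3,4):B a1@(4,3):B a2@(4,1):A a3@(1,3):B a4@(0,0):A a5@(1,0):A a6@(0,2):B a7@(1,4):B a8@(0,1):A a9@(0,3):B
t=3: (unchanged — steady state)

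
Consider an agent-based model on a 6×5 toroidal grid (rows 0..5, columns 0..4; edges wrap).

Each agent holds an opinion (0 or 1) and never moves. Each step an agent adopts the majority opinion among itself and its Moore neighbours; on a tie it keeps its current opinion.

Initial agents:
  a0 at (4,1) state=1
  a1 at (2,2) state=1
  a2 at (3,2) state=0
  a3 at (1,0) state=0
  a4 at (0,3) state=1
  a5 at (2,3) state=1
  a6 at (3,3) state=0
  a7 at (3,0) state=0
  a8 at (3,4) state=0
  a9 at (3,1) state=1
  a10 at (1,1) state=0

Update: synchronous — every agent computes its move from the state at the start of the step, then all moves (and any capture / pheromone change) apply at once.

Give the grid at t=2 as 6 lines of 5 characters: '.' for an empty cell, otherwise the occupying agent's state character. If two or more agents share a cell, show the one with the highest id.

t=1: a0@(4,1):1 a1@(2,2):1 a2@(3,2):1 a3@(1,0):0 a4@(0,3):1 a5@(2,3):0 a6@(3,3):0 a7@(3,0):0 a8@(3,4):0 a9@(3,1):1 a10@(1,1):0
t=2: (unchanged — steady state)

...1.
00...
..10.
01100
.1...
.....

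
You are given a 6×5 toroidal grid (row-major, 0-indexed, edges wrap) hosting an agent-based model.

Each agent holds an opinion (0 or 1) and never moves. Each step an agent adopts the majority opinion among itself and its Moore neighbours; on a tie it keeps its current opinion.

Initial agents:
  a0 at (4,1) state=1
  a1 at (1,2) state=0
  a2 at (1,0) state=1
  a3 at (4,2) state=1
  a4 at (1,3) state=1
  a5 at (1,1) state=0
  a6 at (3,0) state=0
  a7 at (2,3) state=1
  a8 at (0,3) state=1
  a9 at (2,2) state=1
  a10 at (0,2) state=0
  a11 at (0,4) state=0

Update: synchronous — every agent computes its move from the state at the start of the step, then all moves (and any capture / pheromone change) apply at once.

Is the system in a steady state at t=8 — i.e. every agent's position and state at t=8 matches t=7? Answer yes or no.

yes

t=1: a0@(4,1):1 a1@(1,2):1 a2@(1,0):0 a3@(4,2):1 a4@(1,3):1 a5@(1,1):0 a6@(3,0):0 a7@(2,3):1 a8@(0,3):0 a9@(2,2):1 a10@(0,2):0 a11@(0,4):1
t=2: a0@(4,1):1 a1@(1,2):1 a2@(1,0):0 a3@(4,2):1 a4@(1,3):1 a5@(1,1):0 a6@(3,0):0 a7@(2,3):1 a8@(0,3):1 a9@(2,2):1 a10@(0,2):0 a11@(0,4):1
t=3: a0@(4,1):1 a1@(1,2):1 a2@(1,0):0 a3@(4,2):1 a4@(1,3):1 a5@(1,1):0 a6@(3,0):0 a7@(2,3):1 a8@(0,3):1 a9@(2,2):1 a10@(0,2):1 a11@(0,4):1
t=4: a0@(4,1):1 a1@(1,2):1 a2@(1,0):0 a3@(4,2):1 a4@(1,3):1 a5@(1,1):1 a6@(3,0):0 a7@(2,3):1 a8@(0,3):1 a9@(2,2):1 a10@(0,2):1 a11@(0,4):1
t=5: a0@(4,1):1 a1@(1,2):1 a2@(1,0):1 a3@(4,2):1 a4@(1,3):1 a5@(1,1):1 a6@(3,0):0 a7@(2,3):1 a8@(0,3):1 a9@(2,2):1 a10@(0,2):1 a11@(0,4):1
t=6: (unchanged — steady state)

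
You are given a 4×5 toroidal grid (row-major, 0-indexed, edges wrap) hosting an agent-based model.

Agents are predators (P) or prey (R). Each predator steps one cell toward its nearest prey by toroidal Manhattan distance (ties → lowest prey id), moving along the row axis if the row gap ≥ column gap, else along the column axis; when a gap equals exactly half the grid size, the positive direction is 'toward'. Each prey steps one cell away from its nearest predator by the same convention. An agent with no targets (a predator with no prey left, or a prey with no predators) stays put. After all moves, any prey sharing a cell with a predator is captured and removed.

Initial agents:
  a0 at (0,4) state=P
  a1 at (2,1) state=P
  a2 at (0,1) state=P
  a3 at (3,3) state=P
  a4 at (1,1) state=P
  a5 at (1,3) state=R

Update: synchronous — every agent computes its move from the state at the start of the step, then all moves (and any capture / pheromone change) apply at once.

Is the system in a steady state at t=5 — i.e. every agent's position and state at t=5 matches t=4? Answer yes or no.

t=1: a0@(1,4):P a1@(2,2):P a2@(0,2):P a3@(0,3):P a4@(1,2):P a5@(2,3):R
t=2: a0@(2,4):P a1@(2,3):P a2@(1,2):P a3@(1,3):P a4@(2,2):P
t=3: (unchanged — steady state)

yes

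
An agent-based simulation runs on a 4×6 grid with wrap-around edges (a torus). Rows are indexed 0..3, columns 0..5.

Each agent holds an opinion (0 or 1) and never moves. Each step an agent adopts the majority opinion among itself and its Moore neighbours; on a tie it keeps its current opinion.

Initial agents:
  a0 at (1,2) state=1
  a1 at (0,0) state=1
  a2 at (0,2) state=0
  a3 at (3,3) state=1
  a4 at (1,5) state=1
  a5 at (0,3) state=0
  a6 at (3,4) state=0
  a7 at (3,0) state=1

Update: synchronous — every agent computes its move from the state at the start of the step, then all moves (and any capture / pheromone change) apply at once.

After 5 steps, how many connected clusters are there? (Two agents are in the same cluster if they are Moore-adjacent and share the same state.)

t=1: a0@(1,2):0 a1@(0,0):1 a2@(0,2):0 a3@(3,3):0 a4@(1,5):1 a5@(0,3):0 a6@(3,4):0 a7@(3,0):1
t=2: (unchanged — steady state)

2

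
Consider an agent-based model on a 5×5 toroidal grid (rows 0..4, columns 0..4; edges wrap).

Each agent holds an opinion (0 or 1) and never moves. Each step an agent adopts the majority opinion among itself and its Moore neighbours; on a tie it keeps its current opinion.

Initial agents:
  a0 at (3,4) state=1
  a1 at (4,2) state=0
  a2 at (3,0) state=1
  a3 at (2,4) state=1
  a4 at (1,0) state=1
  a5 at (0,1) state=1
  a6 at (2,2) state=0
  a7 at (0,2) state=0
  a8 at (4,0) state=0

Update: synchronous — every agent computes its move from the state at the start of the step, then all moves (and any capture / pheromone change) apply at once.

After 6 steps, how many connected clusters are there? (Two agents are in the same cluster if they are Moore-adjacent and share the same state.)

3

t=1: a0@(3,4):1 a1@(4,2):0 a2@(3,0):1 a3@(2,4):1 a4@(1,0):1 a5@(0,1):0 a6@(2,2):0 a7@(0,2):0 a8@(4,0):1
t=2: (unchanged — steady state)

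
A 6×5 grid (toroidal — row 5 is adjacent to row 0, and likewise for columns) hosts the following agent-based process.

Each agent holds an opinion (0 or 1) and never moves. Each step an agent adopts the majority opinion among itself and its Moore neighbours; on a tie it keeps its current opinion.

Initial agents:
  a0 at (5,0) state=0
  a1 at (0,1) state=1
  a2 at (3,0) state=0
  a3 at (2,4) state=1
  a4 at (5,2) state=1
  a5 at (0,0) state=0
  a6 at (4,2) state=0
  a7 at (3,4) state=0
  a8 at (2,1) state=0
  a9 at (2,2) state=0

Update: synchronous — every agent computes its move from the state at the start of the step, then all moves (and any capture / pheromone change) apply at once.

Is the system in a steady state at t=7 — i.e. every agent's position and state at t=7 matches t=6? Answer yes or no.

t=1: a0@(5,0):0 a1@(0,1):1 a2@(3,0):0 a3@(2,4):0 a4@(5,2):1 a5@(0,0):0 a6@(4,2):0 a7@(3,4):0 a8@(2,1):0 a9@(2,2):0
t=2: (unchanged — steady state)

yes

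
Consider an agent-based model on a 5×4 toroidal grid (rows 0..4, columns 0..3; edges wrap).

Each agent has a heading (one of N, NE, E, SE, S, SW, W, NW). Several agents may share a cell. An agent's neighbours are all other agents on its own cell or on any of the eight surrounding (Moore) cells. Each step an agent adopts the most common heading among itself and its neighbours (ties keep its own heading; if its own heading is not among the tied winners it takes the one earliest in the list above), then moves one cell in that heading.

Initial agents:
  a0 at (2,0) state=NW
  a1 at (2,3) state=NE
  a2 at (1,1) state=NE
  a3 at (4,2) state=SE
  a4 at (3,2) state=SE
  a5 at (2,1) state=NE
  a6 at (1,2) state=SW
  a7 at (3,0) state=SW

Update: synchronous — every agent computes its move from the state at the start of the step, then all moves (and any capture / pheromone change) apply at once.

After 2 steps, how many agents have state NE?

6

t=1: a0@(1,1):NE a1@(3,2):SW a2@(0,2):NE a3@(0,3):SE a4@(4,3):SE a5@(1,2):NE a6@(0,3):NE a7@(2,1):NE
t=2: a0@(0,2):NE a1@(4,1):SW a2@(4,3):NE a3@(4,0):NE a4@(0,0):SE a5@(0,3):NE a6@(4,0):NE a7@(1,2):NE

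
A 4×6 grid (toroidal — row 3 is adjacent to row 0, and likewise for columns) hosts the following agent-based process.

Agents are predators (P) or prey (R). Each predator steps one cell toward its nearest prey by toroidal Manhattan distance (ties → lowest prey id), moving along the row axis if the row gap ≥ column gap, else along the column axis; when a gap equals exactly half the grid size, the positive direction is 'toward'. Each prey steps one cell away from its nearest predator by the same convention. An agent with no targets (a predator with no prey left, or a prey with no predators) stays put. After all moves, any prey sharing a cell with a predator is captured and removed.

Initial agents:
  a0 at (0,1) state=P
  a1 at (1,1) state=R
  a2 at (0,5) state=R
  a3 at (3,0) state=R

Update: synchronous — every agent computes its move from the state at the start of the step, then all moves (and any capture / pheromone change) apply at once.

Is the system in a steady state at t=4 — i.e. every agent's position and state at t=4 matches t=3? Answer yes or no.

t=1: a0@(1,1):P a1@(2,1):R a2@(0,4):R a3@(2,0):R
t=2: a0@(2,1):P a1@(3,1):R a2@(0,3):R a3@(3,0):R
t=3: a0@(3,1):P a1@(0,1):R a2@(3,3):R a3@(0,0):R
t=4: a0@(0,1):P a1@(1,1):R a2@(3,4):R a3@(1,0):R

no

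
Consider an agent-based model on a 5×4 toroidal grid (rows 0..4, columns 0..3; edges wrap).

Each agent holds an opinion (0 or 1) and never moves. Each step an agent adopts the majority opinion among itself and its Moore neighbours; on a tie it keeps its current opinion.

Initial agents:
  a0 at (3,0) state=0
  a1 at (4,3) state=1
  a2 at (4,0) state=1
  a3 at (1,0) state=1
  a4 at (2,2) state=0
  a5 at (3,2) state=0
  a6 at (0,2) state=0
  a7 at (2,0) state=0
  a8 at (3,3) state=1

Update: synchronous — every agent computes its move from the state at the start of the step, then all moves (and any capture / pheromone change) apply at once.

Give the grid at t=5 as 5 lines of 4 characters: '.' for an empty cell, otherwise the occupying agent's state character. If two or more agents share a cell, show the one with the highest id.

t=1: a0@(3,0):1 a1@(4,3):1 a2@(4,0):1 a3@(1,0):1 a4@(2,2):0 a5@(3,2):0 a6@(0,2):0 a7@(2,0):0 a8@(3,3):0
t=2: (unchanged — steady state)

..0.
1...
0.0.
1.00
1..1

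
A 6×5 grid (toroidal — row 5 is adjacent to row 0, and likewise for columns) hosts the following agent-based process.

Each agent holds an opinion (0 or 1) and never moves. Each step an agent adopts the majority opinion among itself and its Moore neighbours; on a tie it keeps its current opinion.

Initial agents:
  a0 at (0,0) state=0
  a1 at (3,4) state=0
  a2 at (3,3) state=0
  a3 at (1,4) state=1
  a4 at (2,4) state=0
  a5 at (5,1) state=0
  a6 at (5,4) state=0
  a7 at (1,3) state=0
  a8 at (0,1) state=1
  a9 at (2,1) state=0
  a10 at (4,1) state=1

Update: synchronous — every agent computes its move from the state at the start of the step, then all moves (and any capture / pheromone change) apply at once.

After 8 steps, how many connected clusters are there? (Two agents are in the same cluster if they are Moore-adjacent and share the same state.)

t=1: a0@(0,0):0 a1@(3,4):0 a2@(3,3):0 a3@(1,4):0 a4@(2,4):0 a5@(5,1):0 a6@(5,4):0 a7@(1,3):0 a8@(0,1):0 a9@(2,1):0 a10@(4,1):1
t=2: (unchanged — steady state)

3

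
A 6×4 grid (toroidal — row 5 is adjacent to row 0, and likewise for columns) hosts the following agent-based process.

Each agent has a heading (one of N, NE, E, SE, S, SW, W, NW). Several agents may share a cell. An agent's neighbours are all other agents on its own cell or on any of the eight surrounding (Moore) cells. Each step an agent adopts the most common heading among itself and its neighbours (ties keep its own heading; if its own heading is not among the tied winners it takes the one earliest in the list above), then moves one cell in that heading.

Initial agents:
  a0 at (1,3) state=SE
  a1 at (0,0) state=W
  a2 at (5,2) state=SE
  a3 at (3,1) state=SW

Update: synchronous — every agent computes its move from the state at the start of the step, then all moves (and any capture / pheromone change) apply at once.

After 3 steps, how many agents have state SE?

2

t=1: a0@(2,0):SE a1@(0,3):W a2@(0,3):SE a3@(4,0):SW
t=2: a0@(3,1):SE a1@(0,2):W a2@(1,0):SE a3@(5,3):SW
t=3: a0@(4,2):SE a1@(0,1):W a2@(2,1):SE a3@(0,2):SW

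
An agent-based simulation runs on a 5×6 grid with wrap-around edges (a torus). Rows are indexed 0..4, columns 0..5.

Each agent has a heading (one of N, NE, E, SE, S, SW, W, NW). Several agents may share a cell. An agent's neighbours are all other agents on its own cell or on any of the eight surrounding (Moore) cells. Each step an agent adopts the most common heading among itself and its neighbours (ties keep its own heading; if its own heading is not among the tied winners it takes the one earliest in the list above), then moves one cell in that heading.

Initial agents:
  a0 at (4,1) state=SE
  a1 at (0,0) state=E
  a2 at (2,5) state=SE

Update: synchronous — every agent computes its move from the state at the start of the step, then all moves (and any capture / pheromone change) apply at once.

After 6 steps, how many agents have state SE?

3

t=1: a0@(0,2):SE a1@(0,1):E a2@(3,0):SE
t=2: a0@(1,3):SE a1@(0,2):E a2@(4,1):SE
t=3: a0@(2,4):SE a1@(1,3):SE a2@(0,2):SE
t=4: a0@(3,5):SE a1@(2,4):SE a2@(1,3):SE
t=5: a0@(4,0):SE a1@(3,5):SE a2@(2,4):SE
t=6: a0@(0,1):SE a1@(4,0):SE a2@(3,5):SE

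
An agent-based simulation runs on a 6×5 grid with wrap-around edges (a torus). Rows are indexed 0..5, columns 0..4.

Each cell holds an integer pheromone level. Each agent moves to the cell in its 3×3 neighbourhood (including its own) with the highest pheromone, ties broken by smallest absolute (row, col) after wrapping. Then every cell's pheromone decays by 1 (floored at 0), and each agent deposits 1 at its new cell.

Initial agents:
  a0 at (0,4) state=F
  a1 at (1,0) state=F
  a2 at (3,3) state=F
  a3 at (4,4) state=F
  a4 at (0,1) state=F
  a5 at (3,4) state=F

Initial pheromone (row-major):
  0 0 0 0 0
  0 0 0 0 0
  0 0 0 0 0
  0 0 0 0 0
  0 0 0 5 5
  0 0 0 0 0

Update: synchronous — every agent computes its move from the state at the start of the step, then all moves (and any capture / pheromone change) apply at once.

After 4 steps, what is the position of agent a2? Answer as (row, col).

t=1: a0@(0,0) a1@(0,0) a2@(4,3) a3@(4,3) a4@(0,0) a5@(4,3) | pheromone: 3 0 0 0 0 / 0 0 0 0 0 / 0 0 0 0 0 / 0 0 0 0 0 / 0 0 0 7 4 / 0 0 0 0 0
t=2: a0@(0,0) a1@(0,0) a2@(4,3) a3@(4,3) a4@(0,0) a5@(4,3) | pheromone: 5 0 0 0 0 / 0 0 0 0 0 / 0 0 0 0 0 / 0 0 0 0 0 / 0 0 0 9 3 / 0 0 0 0 0
t=3: a0@(0,0) a1@(0,0) a2@(4,3) a3@(4,3) a4@(0,0) a5@(4,3) | pheromone: 7 0 0 0 0 / 0 0 0 0 0 / 0 0 0 0 0 / 0 0 0 0 0 / 0 0 0 11 2 / 0 0 0 0 0
t=4: a0@(0,0) a1@(0,0) a2@(4,3) a3@(4,3) a4@(0,0) a5@(4,3) | pheromone: 9 0 0 0 0 / 0 0 0 0 0 / 0 0 0 0 0 / 0 0 0 0 0 / 0 0 0 13 1 / 0 0 0 0 0

(4, 3)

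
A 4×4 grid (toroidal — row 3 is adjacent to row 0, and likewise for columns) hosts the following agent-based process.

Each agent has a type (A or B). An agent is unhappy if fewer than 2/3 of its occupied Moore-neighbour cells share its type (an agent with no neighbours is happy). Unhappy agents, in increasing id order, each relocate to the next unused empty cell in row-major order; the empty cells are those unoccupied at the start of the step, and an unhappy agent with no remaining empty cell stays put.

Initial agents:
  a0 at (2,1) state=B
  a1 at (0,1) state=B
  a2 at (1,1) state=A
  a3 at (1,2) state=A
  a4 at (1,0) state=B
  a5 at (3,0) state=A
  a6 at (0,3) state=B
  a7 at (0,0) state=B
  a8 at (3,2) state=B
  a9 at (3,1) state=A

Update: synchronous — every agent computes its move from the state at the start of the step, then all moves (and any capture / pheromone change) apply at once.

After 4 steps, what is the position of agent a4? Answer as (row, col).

(1, 2)

t=1: a0@(0,2):B a1@(1,3):B a2@(2,0):A a3@(2,2):A a4@(1,0):B a5@(2,3):A a6@(3,3):B a7@(0,0):B a8@(3,2):B a9@(3,1):A
t=2: a0@(0,2):B a1@(0,1):B a2@(0,3):A a3@(1,1):A a4@(1,2):B a5@(2,1):A a6@(3,0):B a7@(0,0):B a8@(3,2):B a9@(3,1):A
t=3: a0@(1,0):B a1@(0,1):B a2@(1,3):A a3@(2,0):A a4@(2,2):B a5@(2,3):A a6@(3,3):B a7@(0,0):B a8@(3,2):B a9@(3,1):A
t=4: a0@(0,2):B a1@(0,1):B a2@(0,3):A a3@(1,1):A a4@(1,2):B a5@(2,1):A a6@(3,0):B a7@(0,0):B a8@(3,2):B a9@(3,1):A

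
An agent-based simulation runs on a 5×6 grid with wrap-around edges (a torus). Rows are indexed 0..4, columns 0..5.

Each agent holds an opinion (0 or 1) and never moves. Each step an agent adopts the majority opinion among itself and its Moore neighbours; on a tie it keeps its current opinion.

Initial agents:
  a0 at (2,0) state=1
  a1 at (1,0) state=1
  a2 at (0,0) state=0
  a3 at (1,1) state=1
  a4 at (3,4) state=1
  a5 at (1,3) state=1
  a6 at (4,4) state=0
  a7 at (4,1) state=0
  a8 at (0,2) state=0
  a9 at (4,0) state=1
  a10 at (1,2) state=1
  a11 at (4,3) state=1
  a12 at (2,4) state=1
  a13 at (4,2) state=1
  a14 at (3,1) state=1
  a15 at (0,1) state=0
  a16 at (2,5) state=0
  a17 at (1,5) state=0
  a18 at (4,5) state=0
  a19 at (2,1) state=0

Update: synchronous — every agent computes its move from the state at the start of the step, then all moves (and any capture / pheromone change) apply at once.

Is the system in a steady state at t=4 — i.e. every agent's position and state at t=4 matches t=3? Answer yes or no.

t=1: a0@(2,0):1 a1@(1,0):0 a2@(0,0):0 a3@(1,1):1 a4@(3,4):1 a5@(1,3):1 a6@(4,4):0 a7@(4,1):0 a8@(0,2):1 a9@(4,0):0 a10@(1,2):1 a11@(4,3):1 a12@(2,4):1 a13@(4,2):1 a14@(3,1):1 a15@(0,1):1 a16@(2,5):1 a17@(1,5):0 a18@(4,5):0 a19@(2,1):1
t=2: a0@(2,0):1 a1@(1,0):1 a2@(0,0):0 a3@(1,1):1 a4@(3,4):1 a5@(1,3):1 a6@(4,4):0 a7@(4,1):1 a8@(0,2):1 a9@(4,0):0 a10@(1,2):1 a11@(4,3):1 a12@(2,4):1 a13@(4,2):1 a14@(3,1):1 a15@(0,1):1 a16@(2,5):1 a17@(1,5):0 a18@(4,5):0 a19@(2,1):1
t=3: a0@(2,0):1 a1@(1,0):1 a2@(0,0):0 a3@(1,1):1 a4@(3,4):1 a5@(1,3):1 a6@(4,4):0 a7@(4,1):1 a8@(0,2):1 a9@(4,0):0 a10@(1,2):1 a11@(4,3):1 a12@(2,4):1 a13@(4,2):1 a14@(3,1):1 a15@(0,1):1 a16@(2,5):1 a17@(1,5):1 a18@(4,5):0 a19@(2,1):1
t=4: a0@(2,0):1 a1@(1,0):1 a2@(0,0):1 a3@(1,1):1 a4@(3,4):1 a5@(1,3):1 a6@(4,4):0 a7@(4,1):1 a8@(0,2):1 a9@(4,0):0 a10@(1,2):1 a11@(4,3):1 a12@(2,4):1 a13@(4,2):1 a14@(3,1):1 a15@(0,1):1 a16@(2,5):1 a17@(1,5):1 a18@(4,5):0 a19@(2,1):1

no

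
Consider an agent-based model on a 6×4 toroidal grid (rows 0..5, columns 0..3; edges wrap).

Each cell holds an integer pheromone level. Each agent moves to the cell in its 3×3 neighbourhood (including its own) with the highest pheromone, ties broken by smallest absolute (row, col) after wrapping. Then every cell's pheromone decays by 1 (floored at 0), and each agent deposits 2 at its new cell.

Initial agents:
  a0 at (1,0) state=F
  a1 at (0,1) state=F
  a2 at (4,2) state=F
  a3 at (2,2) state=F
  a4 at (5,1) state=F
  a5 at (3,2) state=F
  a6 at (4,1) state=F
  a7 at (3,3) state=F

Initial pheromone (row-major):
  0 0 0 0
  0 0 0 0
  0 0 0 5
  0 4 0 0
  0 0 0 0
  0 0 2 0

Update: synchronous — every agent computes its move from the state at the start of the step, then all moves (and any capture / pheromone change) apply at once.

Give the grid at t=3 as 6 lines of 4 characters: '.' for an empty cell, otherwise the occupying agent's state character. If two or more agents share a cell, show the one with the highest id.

....
....
...F
.F..
....
..F.

t=1: a0@(2,3) a1@(5,2) a2@(3,1) a3@(2,3) a4@(5,2) a5@(2,3) a6@(3,1) a7@(2,3) | pheromone: 0 0 0 0 / 0 0 0 0 / 0 0 0 12 / 0 7 0 0 / 0 0 0 0 / 0 0 5 0
t=2: a0@(2,3) a1@(5,2) a2@(3,1) a3@(2,3) a4@(5,2) a5@(2,3) a6@(3,1) a7@(2,3) | pheromone: 0 0 0 0 / 0 0 0 0 / 0 0 0 19 / 0 10 0 0 / 0 0 0 0 / 0 0 8 0
t=3: a0@(2,3) a1@(5,2) a2@(3,1) a3@(2,3) a4@(5,2) a5@(2,3) a6@(3,1) a7@(2,3) | pheromone: 0 0 0 0 / 0 0 0 0 / 0 0 0 26 / 0 13 0 0 / 0 0 0 0 / 0 0 11 0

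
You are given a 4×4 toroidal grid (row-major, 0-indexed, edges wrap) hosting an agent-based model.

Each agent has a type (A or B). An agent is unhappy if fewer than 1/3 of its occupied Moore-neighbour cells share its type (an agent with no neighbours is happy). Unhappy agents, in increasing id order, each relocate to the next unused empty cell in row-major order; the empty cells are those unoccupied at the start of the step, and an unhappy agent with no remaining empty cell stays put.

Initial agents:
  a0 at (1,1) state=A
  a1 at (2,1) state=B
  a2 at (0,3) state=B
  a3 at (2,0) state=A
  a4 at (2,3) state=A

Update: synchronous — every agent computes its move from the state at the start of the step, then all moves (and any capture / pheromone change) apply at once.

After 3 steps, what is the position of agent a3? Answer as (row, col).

t=1: a0@(1,1):A a1@(0,0):B a2@(0,3):B a3@(2,0):A a4@(2,3):A
t=2: (unchanged — steady state)

(2, 0)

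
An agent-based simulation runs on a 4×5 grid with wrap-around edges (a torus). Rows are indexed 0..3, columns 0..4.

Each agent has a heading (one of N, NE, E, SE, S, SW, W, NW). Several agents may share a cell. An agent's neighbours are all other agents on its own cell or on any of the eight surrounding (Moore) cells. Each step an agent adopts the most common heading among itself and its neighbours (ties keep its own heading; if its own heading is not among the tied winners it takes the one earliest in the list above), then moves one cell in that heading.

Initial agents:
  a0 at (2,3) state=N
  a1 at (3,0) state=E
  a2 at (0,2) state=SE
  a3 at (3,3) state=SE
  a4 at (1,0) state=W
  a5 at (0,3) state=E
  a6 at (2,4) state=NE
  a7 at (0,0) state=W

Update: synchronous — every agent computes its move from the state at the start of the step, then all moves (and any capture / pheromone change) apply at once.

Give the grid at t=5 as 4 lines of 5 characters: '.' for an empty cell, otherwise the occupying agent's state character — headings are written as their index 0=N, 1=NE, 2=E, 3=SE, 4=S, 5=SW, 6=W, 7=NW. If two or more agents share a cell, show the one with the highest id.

t=1: a0@(1,3):N a1@(3,1):E a2@(1,3):SE a3@(0,4):SE a4@(1,4):W a5@(1,4):SE a6@(1,0):NE a7@(0,4):W
t=2: a0@(2,4):SE a1@(3,2):E a2@(2,4):SE a3@(1,0):SE a4@(2,0):SE a5@(2,0):SE a6@(2,1):SE a7@(1,0):SE
t=3: a0@(3,0):SE a1@(3,3):E a2@(3,0):SE a3@(2,1):SE a4@(3,1):SE a5@(3,1):SE a6@(3,2):SE a7@(2,1):SE
t=4: a0@(0,1):SE a1@(3,4):E a2@(0,1):SE a3@(3,2):SE a4@(0,2):SE a5@(0,2):SE a6@(0,3):SE a7@(3,2):SE
t=5: a0@(1,2):SE a1@(3,0):E a2@(1,2):SE a3@(0,3):SE a4@(1,3):SE a5@(1,3):SE a6@(1,4):SE a7@(0,3):SE

...3.
..333
.....
2....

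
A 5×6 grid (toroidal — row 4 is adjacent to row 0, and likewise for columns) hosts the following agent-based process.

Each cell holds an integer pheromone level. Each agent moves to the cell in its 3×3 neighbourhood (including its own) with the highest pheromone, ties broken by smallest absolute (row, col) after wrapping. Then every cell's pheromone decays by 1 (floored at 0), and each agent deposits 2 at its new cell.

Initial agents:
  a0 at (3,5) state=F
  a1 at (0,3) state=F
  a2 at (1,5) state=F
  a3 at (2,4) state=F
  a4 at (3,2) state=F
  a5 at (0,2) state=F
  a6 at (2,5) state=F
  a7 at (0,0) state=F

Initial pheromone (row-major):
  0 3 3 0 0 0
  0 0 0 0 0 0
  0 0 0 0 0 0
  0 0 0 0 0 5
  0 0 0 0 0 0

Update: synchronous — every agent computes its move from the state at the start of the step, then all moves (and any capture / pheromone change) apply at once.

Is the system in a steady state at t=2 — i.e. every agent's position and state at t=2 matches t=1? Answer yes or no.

no

t=1: a0@(3,5) a1@(0,2) a2@(0,0) a3@(3,5) a4@(2,1) a5@(0,1) a6@(3,5) a7@(0,1) | pheromone: 2 6 4 0 0 0 / 0 0 0 0 0 0 / 0 2 0 0 0 0 / 0 0 0 0 0 10 / 0 0 0 0 0 0
t=2: a0@(3,5) a1@(0,1) a2@(0,1) a3@(3,5) a4@(2,1) a5@(0,1) a6@(3,5) a7@(0,1) | pheromone: 1 13 3 0 0 0 / 0 0 0 0 0 0 / 0 3 0 0 0 0 / 0 0 0 0 0 15 / 0 0 0 0 0 0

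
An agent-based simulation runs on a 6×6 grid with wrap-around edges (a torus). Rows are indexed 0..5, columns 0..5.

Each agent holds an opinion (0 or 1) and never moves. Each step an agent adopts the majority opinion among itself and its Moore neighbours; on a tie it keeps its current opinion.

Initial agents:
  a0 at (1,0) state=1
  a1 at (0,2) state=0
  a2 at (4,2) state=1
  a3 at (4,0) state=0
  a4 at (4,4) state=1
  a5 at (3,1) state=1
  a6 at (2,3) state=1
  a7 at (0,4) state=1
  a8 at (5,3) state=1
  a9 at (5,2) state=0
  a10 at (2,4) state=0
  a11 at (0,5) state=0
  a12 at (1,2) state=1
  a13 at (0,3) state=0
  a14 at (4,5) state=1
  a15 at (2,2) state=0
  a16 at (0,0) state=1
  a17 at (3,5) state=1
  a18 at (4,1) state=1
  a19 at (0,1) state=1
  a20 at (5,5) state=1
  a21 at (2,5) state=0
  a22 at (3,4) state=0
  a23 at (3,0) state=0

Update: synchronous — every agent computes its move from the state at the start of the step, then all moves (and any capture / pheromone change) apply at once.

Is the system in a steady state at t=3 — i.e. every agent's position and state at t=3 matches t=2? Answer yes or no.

no

t=1: a0@(1,0):1 a1@(0,2):0 a2@(4,2):1 a3@(4,0):1 a4@(4,4):1 a5@(3,1):1 a6@(2,3):0 a7@(0,4):1 a8@(5,3):1 a9@(5,2):1 a10@(2,4):0 a11@(0,5):1 a12@(1,2):1 a13@(0,3):0 a14@(4,5):1 a15@(2,2):1 a16@(0,0):1 a17@(3,5):0 a18@(4,1):1 a19@(0,1):1 a20@(5,5):1 a21@(2,5):0 a22@(3,4):1 a23@(3,0):1
t=2: a0@(1,0):1 a1@(0,2):1 a2@(4,2):1 a3@(4,0):1 a4@(4,4):1 a5@(3,1):1 a6@(2,3):1 a7@(0,4):1 a8@(5,3):1 a9@(5,2):1 a10@(2,4):0 a11@(0,5):1 a12@(1,2):1 a13@(0,3):1 a14@(4,5):1 a15@(2,2):1 a16@(0,0):1 a17@(3,5):1 a18@(4,1):1 a19@(0,1):1 a20@(5,5):1 a21@(2,5):0 a22@(3,4):0 a23@(3,0):1
t=3: a0@(1,0):1 a1@(0,2):1 a2@(4,2):1 a3@(4,0):1 a4@(4,4):1 a5@(3,1):1 a6@(2,3):1 a7@(0,4):1 a8@(5,3):1 a9@(5,2):1 a10@(2,4):0 a11@(0,5):1 a12@(1,2):1 a13@(0,3):1 a14@(4,5):1 a15@(2,2):1 a16@(0,0):1 a17@(3,5):1 a18@(4,1):1 a19@(0,1):1 a20@(5,5):1 a21@(2,5):0 a22@(3,4):1 a23@(3,0):1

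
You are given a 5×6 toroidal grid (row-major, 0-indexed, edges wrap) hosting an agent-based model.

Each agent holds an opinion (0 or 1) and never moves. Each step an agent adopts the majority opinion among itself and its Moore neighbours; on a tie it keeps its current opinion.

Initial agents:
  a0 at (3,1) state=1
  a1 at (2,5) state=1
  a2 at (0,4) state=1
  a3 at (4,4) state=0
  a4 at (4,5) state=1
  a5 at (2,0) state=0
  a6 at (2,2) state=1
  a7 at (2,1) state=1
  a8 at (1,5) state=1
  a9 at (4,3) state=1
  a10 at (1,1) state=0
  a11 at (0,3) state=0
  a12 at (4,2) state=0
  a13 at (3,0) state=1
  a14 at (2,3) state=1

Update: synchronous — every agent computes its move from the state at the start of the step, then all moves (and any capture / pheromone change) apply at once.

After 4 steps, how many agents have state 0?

3

t=1: a0@(3,1):1 a1@(2,5):1 a2@(0,4):1 a3@(4,4):1 a4@(4,5):1 a5@(2,0):1 a6@(2,2):1 a7@(2,1):1 a8@(1,5):1 a9@(4,3):0 a10@(1,1):0 a11@(0,3):0 a12@(4,2):0 a13@(3,0):1 a14@(2,3):1
t=2: a0@(3,1):1 a1@(2,5):1 a2@(0,4):1 a3@(4,4):1 a4@(4,5):1 a5@(2,0):1 a6@(2,2):1 a7@(2,1):1 a8@(1,5):1 a9@(4,3):0 a10@(1,1):1 a11@(0,3):0 a12@(4,2):0 a13@(3,0):1 a14@(2,3):1
t=3: (unchanged — steady state)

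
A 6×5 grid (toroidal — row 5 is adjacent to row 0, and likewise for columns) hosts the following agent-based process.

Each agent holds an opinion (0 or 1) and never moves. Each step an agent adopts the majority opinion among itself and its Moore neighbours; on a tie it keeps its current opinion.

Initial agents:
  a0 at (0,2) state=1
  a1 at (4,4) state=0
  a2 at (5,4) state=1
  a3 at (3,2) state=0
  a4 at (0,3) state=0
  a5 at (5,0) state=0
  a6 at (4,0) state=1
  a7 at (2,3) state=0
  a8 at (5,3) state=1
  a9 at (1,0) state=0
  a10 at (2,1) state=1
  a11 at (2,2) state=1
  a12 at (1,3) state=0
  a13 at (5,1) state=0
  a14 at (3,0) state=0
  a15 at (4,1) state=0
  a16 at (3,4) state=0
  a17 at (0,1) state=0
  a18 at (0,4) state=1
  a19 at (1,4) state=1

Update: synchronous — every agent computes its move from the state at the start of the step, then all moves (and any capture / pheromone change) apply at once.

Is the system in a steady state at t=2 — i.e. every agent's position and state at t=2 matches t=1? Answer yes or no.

t=1: a0@(0,2):0 a1@(4,4):0 a2@(5,4):1 a3@(3,2):0 a4@(0,3):1 a5@(5,0):0 a6@(4,0):0 a7@(2,3):0 a8@(5,3):1 a9@(1,0):1 a10@(2,1):0 a11@(2,2):0 a12@(1,3):1 a13@(5,1):0 a14@(3,0):0 a15@(4,1):0 a16@(3,4):0 a17@(0,1):0 a18@(0,4):1 a19@(1,4):0
t=2: a0@(0,2):0 a1@(4,4):0 a2@(5,4):1 a3@(3,2):0 a4@(0,3):1 a5@(5,0):0 a6@(4,0):0 a7@(2,3):0 a8@(5,3):1 a9@(1,0):0 a10@(2,1):0 a11@(2,2):0 a12@(1,3):0 a13@(5,1):0 a14@(3,0):0 a15@(4,1):0 a16@(3,4):0 a17@(0,1):0 a18@(0,4):1 a19@(1,4):1

no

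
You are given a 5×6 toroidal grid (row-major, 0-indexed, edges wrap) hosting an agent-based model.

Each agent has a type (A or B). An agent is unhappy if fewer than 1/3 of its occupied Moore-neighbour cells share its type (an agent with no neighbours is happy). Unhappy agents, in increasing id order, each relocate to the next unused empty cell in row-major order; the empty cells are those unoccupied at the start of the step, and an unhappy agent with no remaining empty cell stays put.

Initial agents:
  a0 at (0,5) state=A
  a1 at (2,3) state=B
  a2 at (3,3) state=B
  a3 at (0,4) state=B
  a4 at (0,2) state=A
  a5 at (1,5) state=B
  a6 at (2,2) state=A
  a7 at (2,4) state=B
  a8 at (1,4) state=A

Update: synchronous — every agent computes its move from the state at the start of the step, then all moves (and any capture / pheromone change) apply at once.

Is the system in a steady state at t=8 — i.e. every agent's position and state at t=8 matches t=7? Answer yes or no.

t=1: a0@(0,5):A a1@(2,3):B a2@(3,3):B a3@(0,4):B a4@(0,2):A a5@(1,5):B a6@(0,0):A a7@(2,4):B a8@(0,1):A
t=2: (unchanged — steady state)

yes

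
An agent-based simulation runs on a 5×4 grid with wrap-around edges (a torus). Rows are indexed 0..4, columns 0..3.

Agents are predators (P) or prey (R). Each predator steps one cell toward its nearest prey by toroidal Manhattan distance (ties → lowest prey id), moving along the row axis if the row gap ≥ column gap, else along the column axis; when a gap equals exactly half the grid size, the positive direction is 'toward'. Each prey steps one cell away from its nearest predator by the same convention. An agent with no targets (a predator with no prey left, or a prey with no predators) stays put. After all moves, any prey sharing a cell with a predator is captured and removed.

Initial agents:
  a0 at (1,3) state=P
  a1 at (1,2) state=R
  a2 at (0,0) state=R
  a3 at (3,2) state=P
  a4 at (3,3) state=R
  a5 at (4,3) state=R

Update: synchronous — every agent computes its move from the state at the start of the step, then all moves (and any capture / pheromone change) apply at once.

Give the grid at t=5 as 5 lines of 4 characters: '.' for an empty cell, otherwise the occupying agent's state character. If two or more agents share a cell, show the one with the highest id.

....
.RP.
....
R..P
....

t=1: a0@(1,2):P a1@(1,1):R a2@(4,0):R a3@(3,3):P a4@(3,0):R
t=2: a0@(1,1):P a1@(1,0):R a2@(0,0):R a3@(3,0):P a4@(3,1):R
t=3: a0@(1,0):P a1@(1,3):R a2@(4,0):R a3@(3,1):P a4@(3,2):R
t=4: a0@(1,3):P a1@(1,2):R a2@(3,0):R a3@(3,2):P a4@(3,3):R
t=5: a0@(1,2):P a1@(1,1):R a3@(3,3):P a4@(3,0):R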